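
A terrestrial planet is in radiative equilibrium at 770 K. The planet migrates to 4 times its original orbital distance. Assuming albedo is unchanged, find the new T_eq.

T_eq ≈ 385 K

T_eq ∝ L^(1/4) · d^(−1/2).
T′ = 770 / 4^(1/2) = 385 K.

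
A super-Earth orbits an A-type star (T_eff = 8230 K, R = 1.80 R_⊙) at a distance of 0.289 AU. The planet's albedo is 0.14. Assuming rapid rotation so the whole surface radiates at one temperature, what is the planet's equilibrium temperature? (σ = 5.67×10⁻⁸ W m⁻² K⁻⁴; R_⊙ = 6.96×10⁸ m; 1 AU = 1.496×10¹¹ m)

T_eq ≈ 954 K

R_⋆ = 1.80 × 6.96×10⁸ = 1.25×10⁹ m.
d = 0.289 AU = 4.32×10¹⁰ m.
L = 4πR_⋆²σT_⋆⁴ = 4π(1.25×10⁹)² × 5.67×10⁻⁸ × (8230)⁴ = 5.13×10²⁷ W.
S = L/(4πd²) = 2.18×10⁵ W m⁻².
Energy balance: absorbed = emitted ⇒ πR²·S(1−A) = 4πR²·σT_eq⁴, so T_eq⁴ = S(1−A)/(4σ).
T_eq = [2.18×10⁵ × 0.86 / (4 × 5.67×10⁻⁸)]^(1/4) = (8.28×10¹¹)^(1/4) = 954 K.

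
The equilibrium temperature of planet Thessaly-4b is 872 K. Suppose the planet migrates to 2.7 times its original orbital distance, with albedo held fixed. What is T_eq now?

T_eq ∝ L^(1/4) · d^(−1/2).
T′ = 872 / 2.7^(1/2) = 531 K.

T_eq ≈ 531 K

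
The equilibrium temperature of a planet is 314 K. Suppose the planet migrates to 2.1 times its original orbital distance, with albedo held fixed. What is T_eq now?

T_eq ≈ 217 K

T_eq ∝ L^(1/4) · d^(−1/2).
T′ = 314 / 2.1^(1/2) = 217 K.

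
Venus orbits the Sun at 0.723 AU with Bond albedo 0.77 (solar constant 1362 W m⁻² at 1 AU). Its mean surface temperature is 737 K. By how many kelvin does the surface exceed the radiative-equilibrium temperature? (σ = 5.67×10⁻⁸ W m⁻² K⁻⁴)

S = 1362/0.723² = 2606 W m⁻².
T_eq = [S(1−A)/(4σ)]^(1/4) = [2606×0.23/(4×5.67×10⁻⁸)]^(1/4) = 226.7 K.
ΔT = T_surf − T_eq = 737 − 226.7.

ΔT ≈ 510.3 K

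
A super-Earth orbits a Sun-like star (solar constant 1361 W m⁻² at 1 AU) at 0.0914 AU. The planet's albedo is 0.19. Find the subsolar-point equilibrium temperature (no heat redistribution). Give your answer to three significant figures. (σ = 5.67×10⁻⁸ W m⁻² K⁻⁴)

Flux at 0.0914 AU: S = 1361/0.0914² = 1.63×10⁵ W m⁻².
At the subsolar point the surface absorbs S(1−A) and emits σT⁴ per unit area — no factor of 4, since only the local patch is in balance.
T = [1.63×10⁵ × 0.81 / 5.67×10⁻⁸]^(1/4) = (2.33×10¹²)^(1/4) = 1240 K.

T_ss ≈ 1240 K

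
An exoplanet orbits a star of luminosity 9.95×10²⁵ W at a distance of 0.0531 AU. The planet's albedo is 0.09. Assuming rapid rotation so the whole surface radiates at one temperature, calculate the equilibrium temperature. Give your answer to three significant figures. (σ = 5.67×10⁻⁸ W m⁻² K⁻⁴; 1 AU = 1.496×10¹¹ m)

T_eq ≈ 842 K

d = 0.0531 AU = 7.94×10⁹ m.
Flux: S = L/(4πd²) = 9.95×10²⁵/(4π×(7.94×10⁹)²) = 1.25×10⁵ W m⁻².
Energy balance: absorbed = emitted ⇒ πR²·S(1−A) = 4πR²·σT_eq⁴, so T_eq⁴ = S(1−A)/(4σ).
T_eq = [1.25×10⁵ × 0.91 / (4 × 5.67×10⁻⁸)]^(1/4) = (5.03×10¹¹)^(1/4) = 842 K.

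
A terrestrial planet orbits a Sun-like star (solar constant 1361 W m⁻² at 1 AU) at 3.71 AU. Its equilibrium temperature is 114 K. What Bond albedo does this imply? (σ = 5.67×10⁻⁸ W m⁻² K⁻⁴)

Flux at 3.71 AU: S = 1361/3.71² = 98.9 W m⁻².
From T_eq⁴ = S(1−A)/(4σ): 1−A = 4σT_eq⁴/S.
1−A = 4 × 5.67×10⁻⁸ × (114)⁴ / 98.9 = 0.387.

A ≈ 0.61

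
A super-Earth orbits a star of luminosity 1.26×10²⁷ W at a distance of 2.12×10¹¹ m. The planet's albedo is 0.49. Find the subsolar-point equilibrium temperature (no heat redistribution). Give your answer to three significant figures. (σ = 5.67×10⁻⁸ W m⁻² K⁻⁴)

T_ss ≈ 376 K

Flux: S = L/(4πd²) = 1.26×10²⁷/(4π×(2.12×10¹¹)²) = 2230 W m⁻².
At the subsolar point the surface absorbs S(1−A) and emits σT⁴ per unit area — no factor of 4, since only the local patch is in balance.
T = [2230 × 0.51 / 5.67×10⁻⁸]^(1/4) = (2.01×10¹⁰)^(1/4) = 376 K.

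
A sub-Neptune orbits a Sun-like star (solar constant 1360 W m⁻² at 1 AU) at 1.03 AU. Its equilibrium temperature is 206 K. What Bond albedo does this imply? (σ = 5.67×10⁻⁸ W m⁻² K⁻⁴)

Flux at 1.03 AU: S = 1360/1.03² = 1280 W m⁻².
From T_eq⁴ = S(1−A)/(4σ): 1−A = 4σT_eq⁴/S.
1−A = 4 × 5.67×10⁻⁸ × (206)⁴ / 1280 = 0.319.

A ≈ 0.68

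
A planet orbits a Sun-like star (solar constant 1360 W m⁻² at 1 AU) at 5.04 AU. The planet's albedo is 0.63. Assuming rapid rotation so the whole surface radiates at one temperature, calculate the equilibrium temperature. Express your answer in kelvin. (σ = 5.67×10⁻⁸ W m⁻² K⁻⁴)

Flux at 5.04 AU: S = 1360/5.04² = 53.5 W m⁻².
Energy balance: absorbed = emitted ⇒ πR²·S(1−A) = 4πR²·σT_eq⁴, so T_eq⁴ = S(1−A)/(4σ).
T_eq = [53.5 × 0.37 / (4 × 5.67×10⁻⁸)]^(1/4) = (8.73×10⁷)^(1/4) = 96.7 K.

T_eq ≈ 96.7 K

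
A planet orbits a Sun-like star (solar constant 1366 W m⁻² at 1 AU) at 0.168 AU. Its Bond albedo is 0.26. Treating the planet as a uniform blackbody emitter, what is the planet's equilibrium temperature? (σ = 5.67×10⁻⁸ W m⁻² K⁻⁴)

Flux at 0.168 AU: S = 1366/0.168² = 4.84×10⁴ W m⁻².
Energy balance: absorbed = emitted ⇒ πR²·S(1−A) = 4πR²·σT_eq⁴, so T_eq⁴ = S(1−A)/(4σ).
T_eq = [4.84×10⁴ × 0.74 / (4 × 5.67×10⁻⁸)]^(1/4) = (1.58×10¹¹)^(1/4) = 630 K.

T_eq ≈ 630 K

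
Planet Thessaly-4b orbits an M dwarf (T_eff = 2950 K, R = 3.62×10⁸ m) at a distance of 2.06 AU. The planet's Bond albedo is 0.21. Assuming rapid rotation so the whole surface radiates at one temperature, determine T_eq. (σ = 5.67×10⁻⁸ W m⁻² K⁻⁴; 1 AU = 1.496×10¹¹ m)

d = 2.06 AU = 3.08×10¹¹ m.
L = 4πR_⋆²σT_⋆⁴ = 4π(3.62×10⁸)² × 5.67×10⁻⁸ × (2950)⁴ = 7.07×10²⁴ W.
S = L/(4πd²) = 5.93 W m⁻².
Energy balance: absorbed = emitted ⇒ πR²·S(1−A) = 4πR²·σT_eq⁴, so T_eq⁴ = S(1−A)/(4σ).
T_eq = [5.93 × 0.79 / (4 × 5.67×10⁻⁸)]^(1/4) = (2.06×10⁷)^(1/4) = 67.4 K.

T_eq ≈ 67.4 K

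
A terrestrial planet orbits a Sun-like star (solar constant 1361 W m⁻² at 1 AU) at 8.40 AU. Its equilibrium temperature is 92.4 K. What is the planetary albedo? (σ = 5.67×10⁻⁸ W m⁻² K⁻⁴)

A ≈ 0.14

Flux at 8.40 AU: S = 1361/8.40² = 19.3 W m⁻².
From T_eq⁴ = S(1−A)/(4σ): 1−A = 4σT_eq⁴/S.
1−A = 4 × 5.67×10⁻⁸ × (92.4)⁴ / 19.3 = 0.857.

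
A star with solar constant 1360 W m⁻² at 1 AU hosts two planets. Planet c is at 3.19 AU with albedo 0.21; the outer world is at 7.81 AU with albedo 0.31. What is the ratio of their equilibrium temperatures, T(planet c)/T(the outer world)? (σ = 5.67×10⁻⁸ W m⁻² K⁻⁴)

T₁/T₂ ≈ 1.619

T_eq = [S₀(1−A)/(4σd²)]^(1/4), so T ∝ (1−A)^(1/4) / √d.
T₁ = [1360×0.79/(4×5.67×10⁻⁸×3.19²)]^(1/4) = 146.89 K.
T₂ = [1360×0.69/(4×5.67×10⁻⁸×7.81²)]^(1/4) = 90.75 K.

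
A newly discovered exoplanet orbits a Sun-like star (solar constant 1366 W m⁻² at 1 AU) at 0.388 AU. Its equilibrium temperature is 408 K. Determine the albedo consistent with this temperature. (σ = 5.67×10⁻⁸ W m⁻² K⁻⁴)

Flux at 0.388 AU: S = 1366/0.388² = 9070 W m⁻².
From T_eq⁴ = S(1−A)/(4σ): 1−A = 4σT_eq⁴/S.
1−A = 4 × 5.67×10⁻⁸ × (408)⁴ / 9070 = 0.693.

A ≈ 0.31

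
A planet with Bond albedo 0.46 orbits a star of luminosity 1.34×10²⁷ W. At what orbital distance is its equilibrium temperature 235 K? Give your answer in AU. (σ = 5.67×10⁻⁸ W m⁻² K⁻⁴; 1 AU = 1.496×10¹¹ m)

From T_eq⁴ = L(1−A)/(16πσd²): d = √[L(1−A)/(16πσT_eq⁴)].
d = √[1.34×10²⁷ × 0.54 / (16π × 5.67×10⁻⁸ × (235)⁴)] = 2.89×10¹¹ m = 1.93 AU.

d ≈ 1.93 AU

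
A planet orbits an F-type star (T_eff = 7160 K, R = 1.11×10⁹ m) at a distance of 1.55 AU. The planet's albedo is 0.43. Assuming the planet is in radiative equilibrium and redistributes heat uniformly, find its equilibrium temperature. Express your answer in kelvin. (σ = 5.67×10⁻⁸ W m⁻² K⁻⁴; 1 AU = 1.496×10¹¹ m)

d = 1.55 AU = 2.32×10¹¹ m.
L = 4πR_⋆²σT_⋆⁴ = 4π(1.11×10⁹)² × 5.67×10⁻⁸ × (7160)⁴ = 2.31×10²⁷ W.
S = L/(4πd²) = 3410 W m⁻².
Energy balance: absorbed = emitted ⇒ πR²·S(1−A) = 4πR²·σT_eq⁴, so T_eq⁴ = S(1−A)/(4σ).
T_eq = [3410 × 0.57 / (4 × 5.67×10⁻⁸)]^(1/4) = (8.58×10⁹)^(1/4) = 304 K.

T_eq ≈ 304 K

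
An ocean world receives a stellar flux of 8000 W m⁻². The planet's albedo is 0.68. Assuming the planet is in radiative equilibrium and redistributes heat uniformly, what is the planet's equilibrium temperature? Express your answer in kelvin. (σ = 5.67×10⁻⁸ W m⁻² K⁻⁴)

T_eq ≈ 326 K

Energy balance: absorbed = emitted ⇒ πR²·S(1−A) = 4πR²·σT_eq⁴, so T_eq⁴ = S(1−A)/(4σ).
T_eq = [8000 × 0.32 / (4 × 5.67×10⁻⁸)]^(1/4) = (1.13×10¹⁰)^(1/4) = 326 K.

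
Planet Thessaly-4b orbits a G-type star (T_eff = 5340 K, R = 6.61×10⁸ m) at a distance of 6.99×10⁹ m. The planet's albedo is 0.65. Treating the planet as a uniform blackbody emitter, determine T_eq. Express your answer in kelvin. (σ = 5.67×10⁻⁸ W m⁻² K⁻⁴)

T_eq ≈ 893 K

L = 4πR_⋆²σT_⋆⁴ = 4π(6.61×10⁸)² × 5.67×10⁻⁸ × (5340)⁴ = 2.53×10²⁶ W.
S = L/(4πd²) = 4.12×10⁵ W m⁻².
Energy balance: absorbed = emitted ⇒ πR²·S(1−A) = 4πR²·σT_eq⁴, so T_eq⁴ = S(1−A)/(4σ).
T_eq = [4.12×10⁵ × 0.35 / (4 × 5.67×10⁻⁸)]^(1/4) = (6.36×10¹¹)^(1/4) = 893 K.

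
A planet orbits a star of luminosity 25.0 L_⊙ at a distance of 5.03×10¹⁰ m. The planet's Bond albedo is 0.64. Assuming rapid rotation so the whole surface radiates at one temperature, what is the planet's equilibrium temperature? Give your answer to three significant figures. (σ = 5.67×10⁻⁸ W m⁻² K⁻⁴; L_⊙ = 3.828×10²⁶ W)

T_eq ≈ 831 K

L = 25.0 × 3.828×10²⁶ = 9.57×10²⁷ W.
Flux: S = L/(4πd²) = 9.57×10²⁷/(4π×(5.03×10¹⁰)²) = 3.01×10⁵ W m⁻².
Energy balance: absorbed = emitted ⇒ πR²·S(1−A) = 4πR²·σT_eq⁴, so T_eq⁴ = S(1−A)/(4σ).
T_eq = [3.01×10⁵ × 0.36 / (4 × 5.67×10⁻⁸)]^(1/4) = (4.78×10¹¹)^(1/4) = 831 K.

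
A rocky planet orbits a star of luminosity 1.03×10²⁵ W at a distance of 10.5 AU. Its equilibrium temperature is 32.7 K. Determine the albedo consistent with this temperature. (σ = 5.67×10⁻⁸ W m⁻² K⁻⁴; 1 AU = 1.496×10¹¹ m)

d = 10.5 AU = 1.57×10¹² m.
Flux: S = L/(4πd²) = 1.03×10²⁵/(4π×(1.57×10¹²)²) = 0.332 W m⁻².
From T_eq⁴ = S(1−A)/(4σ): 1−A = 4σT_eq⁴/S.
1−A = 4 × 5.67×10⁻⁸ × (32.7)⁴ / 0.332 = 0.781.

A ≈ 0.22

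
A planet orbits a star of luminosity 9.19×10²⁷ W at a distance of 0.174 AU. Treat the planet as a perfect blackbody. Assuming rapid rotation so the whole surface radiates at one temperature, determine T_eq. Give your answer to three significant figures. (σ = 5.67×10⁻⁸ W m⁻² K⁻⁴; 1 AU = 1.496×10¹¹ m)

T_eq ≈ 1480 K

d = 0.174 AU = 2.60×10¹⁰ m.
Flux: S = L/(4πd²) = 9.19×10²⁷/(4π×(2.60×10¹⁰)²) = 1.08×10⁶ W m⁻².
Energy balance: absorbed = emitted ⇒ πR²·S(1−A) = 4πR²·σT_eq⁴, so T_eq⁴ = S(1−A)/(4σ).
T_eq = [1.08×10⁶ × 1.00 / (4 × 5.67×10⁻⁸)]^(1/4) = (4.76×10¹²)^(1/4) = 1480 K.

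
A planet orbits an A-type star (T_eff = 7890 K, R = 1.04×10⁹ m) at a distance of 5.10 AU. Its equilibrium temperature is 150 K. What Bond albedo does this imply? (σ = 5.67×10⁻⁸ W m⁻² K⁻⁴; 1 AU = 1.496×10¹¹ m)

A ≈ 0.72

d = 5.10 AU = 7.63×10¹¹ m.
L = 4πR_⋆²σT_⋆⁴ = 4π(1.04×10⁹)² × 5.67×10⁻⁸ × (7890)⁴ = 2.99×10²⁷ W.
S = L/(4πd²) = 408 W m⁻².
From T_eq⁴ = S(1−A)/(4σ): 1−A = 4σT_eq⁴/S.
1−A = 4 × 5.67×10⁻⁸ × (150)⁴ / 408 = 0.281.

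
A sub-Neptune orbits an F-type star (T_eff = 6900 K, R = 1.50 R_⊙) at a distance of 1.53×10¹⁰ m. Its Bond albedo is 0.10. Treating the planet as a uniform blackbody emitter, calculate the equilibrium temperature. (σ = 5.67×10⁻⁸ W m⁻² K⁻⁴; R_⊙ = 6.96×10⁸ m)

T_eq ≈ 1240 K

R_⋆ = 1.50 × 6.96×10⁸ = 1.04×10⁹ m.
L = 4πR_⋆²σT_⋆⁴ = 4π(1.04×10⁹)² × 5.67×10⁻⁸ × (6900)⁴ = 1.76×10²⁷ W.
S = L/(4πd²) = 5.98×10⁵ W m⁻².
Energy balance: absorbed = emitted ⇒ πR²·S(1−A) = 4πR²·σT_eq⁴, so T_eq⁴ = S(1−A)/(4σ).
T_eq = [5.98×10⁵ × 0.90 / (4 × 5.67×10⁻⁸)]^(1/4) = (2.37×10¹²)^(1/4) = 1240 K.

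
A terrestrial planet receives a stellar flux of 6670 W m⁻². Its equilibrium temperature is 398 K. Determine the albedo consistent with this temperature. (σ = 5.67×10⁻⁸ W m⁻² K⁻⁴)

A ≈ 0.15

From T_eq⁴ = S(1−A)/(4σ): 1−A = 4σT_eq⁴/S.
1−A = 4 × 5.67×10⁻⁸ × (398)⁴ / 6670 = 0.853.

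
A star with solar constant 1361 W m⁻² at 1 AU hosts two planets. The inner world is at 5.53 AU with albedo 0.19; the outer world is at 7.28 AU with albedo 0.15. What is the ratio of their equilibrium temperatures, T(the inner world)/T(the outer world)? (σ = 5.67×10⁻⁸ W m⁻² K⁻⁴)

T_eq = [S₀(1−A)/(4σd²)]^(1/4), so T ∝ (1−A)^(1/4) / √d.
T₁ = [1361×0.81/(4×5.67×10⁻⁸×5.53²)]^(1/4) = 112.28 K.
T₂ = [1361×0.85/(4×5.67×10⁻⁸×7.28²)]^(1/4) = 99.05 K.

T₁/T₂ ≈ 1.134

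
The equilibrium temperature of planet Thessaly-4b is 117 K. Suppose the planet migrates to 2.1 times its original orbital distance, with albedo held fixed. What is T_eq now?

T_eq ∝ L^(1/4) · d^(−1/2).
T′ = 117 / 2.1^(1/2) = 80.7 K.

T_eq ≈ 80.7 K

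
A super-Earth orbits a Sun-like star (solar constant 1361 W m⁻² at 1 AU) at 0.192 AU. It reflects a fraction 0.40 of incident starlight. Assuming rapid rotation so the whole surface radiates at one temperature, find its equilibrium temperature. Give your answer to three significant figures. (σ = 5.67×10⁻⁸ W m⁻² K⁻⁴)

Flux at 0.192 AU: S = 1361/0.192² = 3.69×10⁴ W m⁻².
Energy balance: absorbed = emitted ⇒ πR²·S(1−A) = 4πR²·σT_eq⁴, so T_eq⁴ = S(1−A)/(4σ).
T_eq = [3.69×10⁴ × 0.60 / (4 × 5.67×10⁻⁸)]^(1/4) = (9.77×10¹⁰)^(1/4) = 559 K.

T_eq ≈ 559 K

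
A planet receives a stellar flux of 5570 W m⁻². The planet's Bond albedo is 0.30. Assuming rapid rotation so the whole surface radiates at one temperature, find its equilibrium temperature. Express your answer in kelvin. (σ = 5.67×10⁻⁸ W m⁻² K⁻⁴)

Energy balance: absorbed = emitted ⇒ πR²·S(1−A) = 4πR²·σT_eq⁴, so T_eq⁴ = S(1−A)/(4σ).
T_eq = [5570 × 0.70 / (4 × 5.67×10⁻⁸)]^(1/4) = (1.72×10¹⁰)^(1/4) = 362 K.

T_eq ≈ 362 K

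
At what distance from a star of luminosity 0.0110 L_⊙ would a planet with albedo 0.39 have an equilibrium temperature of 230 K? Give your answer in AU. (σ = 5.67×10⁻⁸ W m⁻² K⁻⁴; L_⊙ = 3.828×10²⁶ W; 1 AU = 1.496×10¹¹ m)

L = 0.0110 × 3.828×10²⁶ = 4.21×10²⁴ W.
From T_eq⁴ = L(1−A)/(16πσd²): d = √[L(1−A)/(16πσT_eq⁴)].
d = √[4.21×10²⁴ × 0.61 / (16π × 5.67×10⁻⁸ × (230)⁴)] = 1.79×10¹⁰ m = 0.120 AU.

d ≈ 0.120 AU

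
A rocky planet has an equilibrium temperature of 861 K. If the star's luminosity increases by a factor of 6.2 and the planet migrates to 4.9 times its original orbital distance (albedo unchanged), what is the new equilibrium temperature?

T_eq ≈ 614 K

T_eq ∝ L^(1/4) · d^(−1/2).
T′ = 861 × 6.2^(1/4) / 4.9^(1/2) = 614 K.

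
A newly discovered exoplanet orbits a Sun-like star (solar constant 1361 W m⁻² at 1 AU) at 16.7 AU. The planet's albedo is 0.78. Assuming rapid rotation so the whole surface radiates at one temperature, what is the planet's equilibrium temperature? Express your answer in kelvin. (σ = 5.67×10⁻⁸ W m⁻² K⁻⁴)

T_eq ≈ 46.6 K

Flux at 16.7 AU: S = 1361/16.7² = 4.88 W m⁻².
Energy balance: absorbed = emitted ⇒ πR²·S(1−A) = 4πR²·σT_eq⁴, so T_eq⁴ = S(1−A)/(4σ).
T_eq = [4.88 × 0.22 / (4 × 5.67×10⁻⁸)]^(1/4) = (4.73×10⁶)^(1/4) = 46.6 K.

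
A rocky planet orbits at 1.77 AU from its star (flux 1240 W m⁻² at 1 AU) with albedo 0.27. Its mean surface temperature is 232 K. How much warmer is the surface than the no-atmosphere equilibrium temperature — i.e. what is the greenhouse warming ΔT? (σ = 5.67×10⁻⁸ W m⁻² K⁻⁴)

S = 1240/1.77² = 395.8 W m⁻².
T_eq = [S(1−A)/(4σ)]^(1/4) = [395.8×0.73/(4×5.67×10⁻⁸)]^(1/4) = 188.9 K.
ΔT = T_surf − T_eq = 232 − 188.9.

ΔT ≈ 43.1 K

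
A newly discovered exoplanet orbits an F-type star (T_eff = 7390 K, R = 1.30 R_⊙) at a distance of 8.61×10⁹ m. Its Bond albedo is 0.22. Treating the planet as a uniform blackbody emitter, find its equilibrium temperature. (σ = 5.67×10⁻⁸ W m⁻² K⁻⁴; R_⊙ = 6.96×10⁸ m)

T_eq ≈ 1590 K

R_⋆ = 1.30 × 6.96×10⁸ = 9.05×10⁸ m.
L = 4πR_⋆²σT_⋆⁴ = 4π(9.05×10⁸)² × 5.67×10⁻⁸ × (7390)⁴ = 1.74×10²⁷ W.
S = L/(4πd²) = 1.87×10⁶ W m⁻².
Energy balance: absorbed = emitted ⇒ πR²·S(1−A) = 4πR²·σT_eq⁴, so T_eq⁴ = S(1−A)/(4σ).
T_eq = [1.87×10⁶ × 0.78 / (4 × 5.67×10⁻⁸)]^(1/4) = (6.42×10¹²)^(1/4) = 1590 K.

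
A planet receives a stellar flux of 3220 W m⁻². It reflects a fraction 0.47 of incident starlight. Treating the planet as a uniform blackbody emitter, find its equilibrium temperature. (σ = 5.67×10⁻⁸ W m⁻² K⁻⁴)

T_eq ≈ 295 K

Energy balance: absorbed = emitted ⇒ πR²·S(1−A) = 4πR²·σT_eq⁴, so T_eq⁴ = S(1−A)/(4σ).
T_eq = [3220 × 0.53 / (4 × 5.67×10⁻⁸)]^(1/4) = (7.52×10⁹)^(1/4) = 295 K.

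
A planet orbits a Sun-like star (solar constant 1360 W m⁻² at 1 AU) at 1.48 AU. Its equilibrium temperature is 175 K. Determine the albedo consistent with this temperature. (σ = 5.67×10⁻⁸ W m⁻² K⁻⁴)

A ≈ 0.66

Flux at 1.48 AU: S = 1360/1.48² = 621 W m⁻².
From T_eq⁴ = S(1−A)/(4σ): 1−A = 4σT_eq⁴/S.
1−A = 4 × 5.67×10⁻⁸ × (175)⁴ / 621 = 0.343.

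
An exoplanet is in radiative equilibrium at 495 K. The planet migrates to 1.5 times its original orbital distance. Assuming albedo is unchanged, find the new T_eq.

T_eq ∝ L^(1/4) · d^(−1/2).
T′ = 495 / 1.5^(1/2) = 404 K.

T_eq ≈ 404 K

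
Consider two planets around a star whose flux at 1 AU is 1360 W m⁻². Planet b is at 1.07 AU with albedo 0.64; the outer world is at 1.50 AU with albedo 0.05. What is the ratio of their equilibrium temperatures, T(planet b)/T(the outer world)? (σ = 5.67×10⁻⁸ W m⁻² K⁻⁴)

T_eq = [S₀(1−A)/(4σd²)]^(1/4), so T ∝ (1−A)^(1/4) / √d.
T₁ = [1360×0.36/(4×5.67×10⁻⁸×1.07²)]^(1/4) = 208.38 K.
T₂ = [1360×0.95/(4×5.67×10⁻⁸×1.50²)]^(1/4) = 224.32 K.

T₁/T₂ ≈ 0.929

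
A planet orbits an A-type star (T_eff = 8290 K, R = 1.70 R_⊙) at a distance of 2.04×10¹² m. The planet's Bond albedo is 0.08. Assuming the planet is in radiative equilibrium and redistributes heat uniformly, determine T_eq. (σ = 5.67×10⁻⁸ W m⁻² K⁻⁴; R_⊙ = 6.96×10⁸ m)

T_eq ≈ 138 K

R_⋆ = 1.70 × 6.96×10⁸ = 1.18×10⁹ m.
L = 4πR_⋆²σT_⋆⁴ = 4π(1.18×10⁹)² × 5.67×10⁻⁸ × (8290)⁴ = 4.71×10²⁷ W.
S = L/(4πd²) = 90.1 W m⁻².
Energy balance: absorbed = emitted ⇒ πR²·S(1−A) = 4πR²·σT_eq⁴, so T_eq⁴ = S(1−A)/(4σ).
T_eq = [90.1 × 0.92 / (4 × 5.67×10⁻⁸)]^(1/4) = (3.65×10⁸)^(1/4) = 138 K.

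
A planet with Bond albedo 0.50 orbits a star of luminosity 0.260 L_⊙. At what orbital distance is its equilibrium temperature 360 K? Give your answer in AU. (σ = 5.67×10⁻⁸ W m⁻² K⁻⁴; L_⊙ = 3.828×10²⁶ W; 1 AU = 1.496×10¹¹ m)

L = 0.260 × 3.828×10²⁶ = 9.95×10²⁵ W.
From T_eq⁴ = L(1−A)/(16πσd²): d = √[L(1−A)/(16πσT_eq⁴)].
d = √[9.95×10²⁵ × 0.50 / (16π × 5.67×10⁻⁸ × (360)⁴)] = 3.22×10¹⁰ m = 0.216 AU.

d ≈ 0.216 AU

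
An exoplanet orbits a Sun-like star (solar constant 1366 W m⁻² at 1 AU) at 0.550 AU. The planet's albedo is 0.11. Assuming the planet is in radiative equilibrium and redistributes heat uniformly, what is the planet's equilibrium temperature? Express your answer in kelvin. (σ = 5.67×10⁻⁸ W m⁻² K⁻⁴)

Flux at 0.550 AU: S = 1366/0.550² = 4520 W m⁻².
Energy balance: absorbed = emitted ⇒ πR²·S(1−A) = 4πR²·σT_eq⁴, so T_eq⁴ = S(1−A)/(4σ).
T_eq = [4520 × 0.89 / (4 × 5.67×10⁻⁸)]^(1/4) = (1.77×10¹⁰)^(1/4) = 365 K.

T_eq ≈ 365 K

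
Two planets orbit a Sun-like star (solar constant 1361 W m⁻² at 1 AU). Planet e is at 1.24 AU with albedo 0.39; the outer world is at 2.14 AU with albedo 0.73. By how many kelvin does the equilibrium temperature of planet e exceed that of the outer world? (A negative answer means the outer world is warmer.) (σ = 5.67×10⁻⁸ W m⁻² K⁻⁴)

ΔT ≈ 83.7 K

T_eq = [S₀(1−A)/(4σd²)]^(1/4), so T ∝ (1−A)^(1/4) / √d.
T₁ = [1361×0.61/(4×5.67×10⁻⁸×1.24²)]^(1/4) = 220.89 K.
T₂ = [1361×0.27/(4×5.67×10⁻⁸×2.14²)]^(1/4) = 137.15 K.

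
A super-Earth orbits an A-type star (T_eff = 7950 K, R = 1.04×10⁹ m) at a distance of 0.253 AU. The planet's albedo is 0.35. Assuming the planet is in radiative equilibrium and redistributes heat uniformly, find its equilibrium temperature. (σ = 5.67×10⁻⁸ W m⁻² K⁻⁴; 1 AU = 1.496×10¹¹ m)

d = 0.253 AU = 3.78×10¹⁰ m.
L = 4πR_⋆²σT_⋆⁴ = 4π(1.04×10⁹)² × 5.67×10⁻⁸ × (7950)⁴ = 3.08×10²⁷ W.
S = L/(4πd²) = 1.71×10⁵ W m⁻².
Energy balance: absorbed = emitted ⇒ πR²·S(1−A) = 4πR²·σT_eq⁴, so T_eq⁴ = S(1−A)/(4σ).
T_eq = [1.71×10⁵ × 0.65 / (4 × 5.67×10⁻⁸)]^(1/4) = (4.90×10¹¹)^(1/4) = 837 K.

T_eq ≈ 837 K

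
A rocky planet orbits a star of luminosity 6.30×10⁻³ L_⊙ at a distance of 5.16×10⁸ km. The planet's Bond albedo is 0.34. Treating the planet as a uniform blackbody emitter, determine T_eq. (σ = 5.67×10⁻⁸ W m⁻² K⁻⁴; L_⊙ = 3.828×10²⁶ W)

d = 5.16×10⁸ km = 5.16×10¹¹ m.
L = 6.30×10⁻³ × 3.828×10²⁶ = 2.41×10²⁴ W.
Flux: S = L/(4πd²) = 2.41×10²⁴/(4π×(5.16×10¹¹)²) = 0.721 W m⁻².
Energy balance: absorbed = emitted ⇒ πR²·S(1−A) = 4πR²·σT_eq⁴, so T_eq⁴ = S(1−A)/(4σ).
T_eq = [0.721 × 0.66 / (4 × 5.67×10⁻⁸)]^(1/4) = (2.10×10⁶)^(1/4) = 38.1 K.

T_eq ≈ 38.1 K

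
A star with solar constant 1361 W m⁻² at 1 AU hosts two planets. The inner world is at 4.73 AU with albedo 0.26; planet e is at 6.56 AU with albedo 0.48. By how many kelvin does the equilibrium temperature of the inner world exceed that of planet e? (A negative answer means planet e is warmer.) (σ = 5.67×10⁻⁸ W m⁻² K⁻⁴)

T_eq = [S₀(1−A)/(4σd²)]^(1/4), so T ∝ (1−A)^(1/4) / √d.
T₁ = [1361×0.74/(4×5.67×10⁻⁸×4.73²)]^(1/4) = 118.69 K.
T₂ = [1361×0.52/(4×5.67×10⁻⁸×6.56²)]^(1/4) = 92.28 K.

ΔT ≈ 26.4 K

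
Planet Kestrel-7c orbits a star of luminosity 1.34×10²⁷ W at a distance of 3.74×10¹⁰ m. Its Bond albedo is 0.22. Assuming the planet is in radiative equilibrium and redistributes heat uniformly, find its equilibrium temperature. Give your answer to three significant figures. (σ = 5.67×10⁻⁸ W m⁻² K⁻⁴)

Flux: S = L/(4πd²) = 1.34×10²⁷/(4π×(3.74×10¹⁰)²) = 7.62×10⁴ W m⁻².
Energy balance: absorbed = emitted ⇒ πR²·S(1−A) = 4πR²·σT_eq⁴, so T_eq⁴ = S(1−A)/(4σ).
T_eq = [7.62×10⁴ × 0.78 / (4 × 5.67×10⁻⁸)]^(1/4) = (2.62×10¹¹)^(1/4) = 716 K.

T_eq ≈ 716 K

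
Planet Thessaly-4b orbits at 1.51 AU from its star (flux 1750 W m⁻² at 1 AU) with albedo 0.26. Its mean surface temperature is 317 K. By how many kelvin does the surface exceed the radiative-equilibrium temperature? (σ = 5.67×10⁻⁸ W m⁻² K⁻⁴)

ΔT ≈ 93.3 K

S = 1750/1.51² = 767.5 W m⁻².
T_eq = [S(1−A)/(4σ)]^(1/4) = [767.5×0.74/(4×5.67×10⁻⁸)]^(1/4) = 223.7 K.
ΔT = T_surf − T_eq = 317 − 223.7.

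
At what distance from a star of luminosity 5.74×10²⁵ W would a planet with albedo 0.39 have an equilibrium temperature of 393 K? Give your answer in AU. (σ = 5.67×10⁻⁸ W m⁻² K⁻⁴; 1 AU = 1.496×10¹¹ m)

From T_eq⁴ = L(1−A)/(16πσd²): d = √[L(1−A)/(16πσT_eq⁴)].
d = √[5.74×10²⁵ × 0.61 / (16π × 5.67×10⁻⁸ × (393)⁴)] = 2.27×10¹⁰ m = 0.152 AU.

d ≈ 0.152 AU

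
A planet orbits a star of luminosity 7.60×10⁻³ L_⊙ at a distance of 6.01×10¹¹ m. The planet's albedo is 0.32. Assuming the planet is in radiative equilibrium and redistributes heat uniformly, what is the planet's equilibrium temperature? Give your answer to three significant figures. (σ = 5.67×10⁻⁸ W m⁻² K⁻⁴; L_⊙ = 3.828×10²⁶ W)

T_eq ≈ 37.2 K

L = 7.60×10⁻³ × 3.828×10²⁶ = 2.91×10²⁴ W.
Flux: S = L/(4πd²) = 2.91×10²⁴/(4π×(6.01×10¹¹)²) = 0.641 W m⁻².
Energy balance: absorbed = emitted ⇒ πR²·S(1−A) = 4πR²·σT_eq⁴, so T_eq⁴ = S(1−A)/(4σ).
T_eq = [0.641 × 0.68 / (4 × 5.67×10⁻⁸)]^(1/4) = (1.92×10⁶)^(1/4) = 37.2 K.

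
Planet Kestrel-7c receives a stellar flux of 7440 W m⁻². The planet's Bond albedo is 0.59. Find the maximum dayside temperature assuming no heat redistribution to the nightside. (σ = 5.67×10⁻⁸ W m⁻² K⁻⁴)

T_ss ≈ 482 K

With no redistribution each surface element balances locally: S(1−A) = σT⁴.
T = [7440 × 0.41 / 5.67×10⁻⁸]^(1/4) = (5.38×10¹⁰)^(1/4) = 482 K.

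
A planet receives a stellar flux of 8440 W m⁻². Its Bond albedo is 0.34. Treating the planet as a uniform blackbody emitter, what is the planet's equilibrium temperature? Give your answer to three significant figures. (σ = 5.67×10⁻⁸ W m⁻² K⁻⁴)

T_eq ≈ 396 K

Energy balance: absorbed = emitted ⇒ πR²·S(1−A) = 4πR²·σT_eq⁴, so T_eq⁴ = S(1−A)/(4σ).
T_eq = [8440 × 0.66 / (4 × 5.67×10⁻⁸)]^(1/4) = (2.46×10¹⁰)^(1/4) = 396 K.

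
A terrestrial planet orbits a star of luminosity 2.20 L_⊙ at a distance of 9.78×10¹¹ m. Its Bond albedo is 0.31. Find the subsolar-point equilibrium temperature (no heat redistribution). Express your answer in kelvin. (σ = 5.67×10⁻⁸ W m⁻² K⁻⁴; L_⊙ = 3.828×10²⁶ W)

L = 2.20 × 3.828×10²⁶ = 8.42×10²⁶ W.
Flux: S = L/(4πd²) = 8.42×10²⁶/(4π×(9.78×10¹¹)²) = 70.1 W m⁻².
At the subsolar point the surface absorbs S(1−A) and emits σT⁴ per unit area — no factor of 4, since only the local patch is in balance.
T = [70.1 × 0.69 / 5.67×10⁻⁸]^(1/4) = (8.53×10⁸)^(1/4) = 171 K.

T_ss ≈ 171 K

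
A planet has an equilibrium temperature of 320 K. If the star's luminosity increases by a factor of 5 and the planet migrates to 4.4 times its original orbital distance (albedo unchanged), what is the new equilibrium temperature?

T_eq ∝ L^(1/4) · d^(−1/2).
T′ = 320 × 5^(1/4) / 4.4^(1/2) = 228 K.

T_eq ≈ 228 K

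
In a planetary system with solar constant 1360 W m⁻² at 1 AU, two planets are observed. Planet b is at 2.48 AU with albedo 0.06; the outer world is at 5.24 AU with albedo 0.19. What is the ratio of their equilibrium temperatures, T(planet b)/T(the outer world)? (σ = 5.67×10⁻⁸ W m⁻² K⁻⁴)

T₁/T₂ ≈ 1.509

T_eq = [S₀(1−A)/(4σd²)]^(1/4), so T ∝ (1−A)^(1/4) / √d.
T₁ = [1360×0.94/(4×5.67×10⁻⁸×2.48²)]^(1/4) = 173.99 K.
T₂ = [1360×0.81/(4×5.67×10⁻⁸×5.24²)]^(1/4) = 115.33 K.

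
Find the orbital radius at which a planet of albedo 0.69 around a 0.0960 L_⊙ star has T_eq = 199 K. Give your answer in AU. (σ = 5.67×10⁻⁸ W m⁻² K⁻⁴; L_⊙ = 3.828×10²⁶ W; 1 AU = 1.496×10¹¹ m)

d ≈ 0.337 AU

L = 0.0960 × 3.828×10²⁶ = 3.67×10²⁵ W.
From T_eq⁴ = L(1−A)/(16πσd²): d = √[L(1−A)/(16πσT_eq⁴)].
d = √[3.67×10²⁵ × 0.31 / (16π × 5.67×10⁻⁸ × (199)⁴)] = 5.05×10¹⁰ m = 0.337 AU.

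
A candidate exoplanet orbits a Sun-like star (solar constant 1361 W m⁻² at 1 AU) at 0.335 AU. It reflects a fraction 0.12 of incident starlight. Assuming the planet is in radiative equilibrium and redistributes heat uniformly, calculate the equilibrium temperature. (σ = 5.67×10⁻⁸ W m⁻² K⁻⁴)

T_eq ≈ 466 K

Flux at 0.335 AU: S = 1361/0.335² = 1.21×10⁴ W m⁻².
Energy balance: absorbed = emitted ⇒ πR²·S(1−A) = 4πR²·σT_eq⁴, so T_eq⁴ = S(1−A)/(4σ).
T_eq = [1.21×10⁴ × 0.88 / (4 × 5.67×10⁻⁸)]^(1/4) = (4.71×10¹⁰)^(1/4) = 466 K.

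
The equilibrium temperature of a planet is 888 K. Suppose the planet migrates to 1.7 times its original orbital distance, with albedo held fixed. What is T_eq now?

T_eq ≈ 681 K

T_eq ∝ L^(1/4) · d^(−1/2).
T′ = 888 / 1.7^(1/2) = 681 K.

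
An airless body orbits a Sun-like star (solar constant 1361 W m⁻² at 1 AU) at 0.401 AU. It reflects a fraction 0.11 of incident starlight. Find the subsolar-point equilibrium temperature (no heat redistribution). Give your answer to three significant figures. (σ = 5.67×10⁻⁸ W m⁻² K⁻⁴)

T_ss ≈ 604 K

Flux at 0.401 AU: S = 1361/0.401² = 8460 W m⁻².
At the subsolar point the surface absorbs S(1−A) and emits σT⁴ per unit area — no factor of 4, since only the local patch is in balance.
T = [8460 × 0.89 / 5.67×10⁻⁸]^(1/4) = (1.33×10¹¹)^(1/4) = 604 K.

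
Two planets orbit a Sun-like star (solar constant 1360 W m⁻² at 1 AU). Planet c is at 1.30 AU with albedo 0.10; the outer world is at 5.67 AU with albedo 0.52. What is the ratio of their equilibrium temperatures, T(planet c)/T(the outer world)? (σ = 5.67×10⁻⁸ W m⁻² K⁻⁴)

T₁/T₂ ≈ 2.444

T_eq = [S₀(1−A)/(4σd²)]^(1/4), so T ∝ (1−A)^(1/4) / √d.
T₁ = [1360×0.90/(4×5.67×10⁻⁸×1.30²)]^(1/4) = 237.72 K.
T₂ = [1360×0.48/(4×5.67×10⁻⁸×5.67²)]^(1/4) = 97.27 K.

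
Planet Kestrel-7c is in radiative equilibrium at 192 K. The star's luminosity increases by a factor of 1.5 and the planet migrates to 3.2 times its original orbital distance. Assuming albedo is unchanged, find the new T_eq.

T_eq ∝ L^(1/4) · d^(−1/2).
T′ = 192 × 1.5^(1/4) / 3.2^(1/2) = 119 K.

T_eq ≈ 119 K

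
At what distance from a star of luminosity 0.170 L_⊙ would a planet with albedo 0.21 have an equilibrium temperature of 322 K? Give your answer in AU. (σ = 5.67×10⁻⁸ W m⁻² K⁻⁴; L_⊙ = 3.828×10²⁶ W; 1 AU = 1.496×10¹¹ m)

L = 0.170 × 3.828×10²⁶ = 6.51×10²⁵ W.
From T_eq⁴ = L(1−A)/(16πσd²): d = √[L(1−A)/(16πσT_eq⁴)].
d = √[6.51×10²⁵ × 0.79 / (16π × 5.67×10⁻⁸ × (322)⁴)] = 4.10×10¹⁰ m = 0.274 AU.

d ≈ 0.274 AU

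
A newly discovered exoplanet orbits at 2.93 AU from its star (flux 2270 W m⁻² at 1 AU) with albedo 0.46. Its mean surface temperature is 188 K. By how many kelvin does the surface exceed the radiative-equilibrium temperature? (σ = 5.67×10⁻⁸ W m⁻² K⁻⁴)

S = 2270/2.93² = 264.4 W m⁻².
T_eq = [S(1−A)/(4σ)]^(1/4) = [264.4×0.54/(4×5.67×10⁻⁸)]^(1/4) = 158.4 K.
ΔT = T_surf − T_eq = 188 − 158.4.

ΔT ≈ 29.6 K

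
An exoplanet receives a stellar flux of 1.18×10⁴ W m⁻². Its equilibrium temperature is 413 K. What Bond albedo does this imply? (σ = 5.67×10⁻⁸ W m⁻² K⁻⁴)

A ≈ 0.44

From T_eq⁴ = S(1−A)/(4σ): 1−A = 4σT_eq⁴/S.
1−A = 4 × 5.67×10⁻⁸ × (413)⁴ / 1.18×10⁴ = 0.559.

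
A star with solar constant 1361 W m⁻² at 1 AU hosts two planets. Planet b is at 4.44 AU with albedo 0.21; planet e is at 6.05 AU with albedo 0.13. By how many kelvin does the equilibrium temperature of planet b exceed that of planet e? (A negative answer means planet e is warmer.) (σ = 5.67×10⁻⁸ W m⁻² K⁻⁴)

ΔT ≈ 15.2 K

T_eq = [S₀(1−A)/(4σd²)]^(1/4), so T ∝ (1−A)^(1/4) / √d.
T₁ = [1361×0.79/(4×5.67×10⁻⁸×4.44²)]^(1/4) = 124.53 K.
T₂ = [1361×0.87/(4×5.67×10⁻⁸×6.05²)]^(1/4) = 109.28 K.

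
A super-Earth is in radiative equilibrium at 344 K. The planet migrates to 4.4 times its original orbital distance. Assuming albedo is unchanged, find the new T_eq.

T_eq ≈ 164 K

T_eq ∝ L^(1/4) · d^(−1/2).
T′ = 344 / 4.4^(1/2) = 164 K.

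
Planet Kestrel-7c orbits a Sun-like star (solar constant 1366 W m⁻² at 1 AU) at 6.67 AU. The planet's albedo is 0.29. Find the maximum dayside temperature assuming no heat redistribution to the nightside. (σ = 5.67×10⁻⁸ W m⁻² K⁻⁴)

T_ss ≈ 140 K

Flux at 6.67 AU: S = 1366/6.67² = 30.7 W m⁻².
With no redistribution each surface element balances locally: S(1−A) = σT⁴.
T = [30.7 × 0.71 / 5.67×10⁻⁸]^(1/4) = (3.84×10⁸)^(1/4) = 140 K.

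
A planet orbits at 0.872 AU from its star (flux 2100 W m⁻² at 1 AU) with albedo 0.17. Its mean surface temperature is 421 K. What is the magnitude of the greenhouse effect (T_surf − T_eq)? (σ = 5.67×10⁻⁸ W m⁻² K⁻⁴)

S = 2100/0.872² = 2762 W m⁻².
T_eq = [S(1−A)/(4σ)]^(1/4) = [2762×0.83/(4×5.67×10⁻⁸)]^(1/4) = 317.1 K.
ΔT = T_surf − T_eq = 421 − 317.1.

ΔT ≈ 103.9 K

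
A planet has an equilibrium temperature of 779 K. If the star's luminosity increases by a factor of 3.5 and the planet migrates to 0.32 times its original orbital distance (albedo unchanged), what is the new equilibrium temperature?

T_eq ∝ L^(1/4) · d^(−1/2).
T′ = 779 × 3.5^(1/4) / 0.32^(1/2) = 1880 K.

T_eq ≈ 1880 K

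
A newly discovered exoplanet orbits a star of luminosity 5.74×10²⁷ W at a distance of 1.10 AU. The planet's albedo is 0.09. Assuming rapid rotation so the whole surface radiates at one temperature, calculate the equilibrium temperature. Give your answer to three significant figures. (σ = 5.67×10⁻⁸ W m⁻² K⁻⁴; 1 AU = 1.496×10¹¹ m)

T_eq ≈ 510 K

d = 1.10 AU = 1.65×10¹¹ m.
Flux: S = L/(4πd²) = 5.74×10²⁷/(4π×(1.65×10¹¹)²) = 1.69×10⁴ W m⁻².
Energy balance: absorbed = emitted ⇒ πR²·S(1−A) = 4πR²·σT_eq⁴, so T_eq⁴ = S(1−A)/(4σ).
T_eq = [1.69×10⁴ × 0.91 / (4 × 5.67×10⁻⁸)]^(1/4) = (6.77×10¹⁰)^(1/4) = 510 K.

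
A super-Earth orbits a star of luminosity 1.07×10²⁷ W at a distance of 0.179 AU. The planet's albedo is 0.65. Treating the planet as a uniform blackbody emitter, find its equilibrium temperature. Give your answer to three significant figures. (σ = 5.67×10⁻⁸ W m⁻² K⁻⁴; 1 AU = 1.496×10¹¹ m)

d = 0.179 AU = 2.68×10¹⁰ m.
Flux: S = L/(4πd²) = 1.07×10²⁷/(4π×(2.68×10¹⁰)²) = 1.19×10⁵ W m⁻².
Energy balance: absorbed = emitted ⇒ πR²·S(1−A) = 4πR²·σT_eq⁴, so T_eq⁴ = S(1−A)/(4σ).
T_eq = [1.19×10⁵ × 0.35 / (4 × 5.67×10⁻⁸)]^(1/4) = (1.83×10¹¹)^(1/4) = 654 K.

T_eq ≈ 654 K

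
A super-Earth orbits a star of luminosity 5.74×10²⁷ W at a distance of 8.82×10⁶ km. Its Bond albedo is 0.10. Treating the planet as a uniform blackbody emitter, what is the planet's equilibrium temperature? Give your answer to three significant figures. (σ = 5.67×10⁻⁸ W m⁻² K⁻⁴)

T_eq ≈ 2200 K

d = 8.82×10⁶ km = 8.82×10⁹ m.
Flux: S = L/(4πd²) = 5.74×10²⁷/(4π×(8.82×10⁹)²) = 5.87×10⁶ W m⁻².
Energy balance: absorbed = emitted ⇒ πR²·S(1−A) = 4πR²·σT_eq⁴, so T_eq⁴ = S(1−A)/(4σ).
T_eq = [5.87×10⁶ × 0.90 / (4 × 5.67×10⁻⁸)]^(1/4) = (2.33×10¹³)^(1/4) = 2200 K.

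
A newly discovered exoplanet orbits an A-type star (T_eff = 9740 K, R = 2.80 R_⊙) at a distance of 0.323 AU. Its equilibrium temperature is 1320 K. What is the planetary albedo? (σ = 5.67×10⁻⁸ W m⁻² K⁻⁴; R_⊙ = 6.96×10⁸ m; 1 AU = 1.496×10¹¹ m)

R_⋆ = 2.80 × 6.96×10⁸ = 1.95×10⁹ m.
d = 0.323 AU = 4.83×10¹⁰ m.
L = 4πR_⋆²σT_⋆⁴ = 4π(1.95×10⁹)² × 5.67×10⁻⁸ × (9740)⁴ = 2.44×10²⁸ W.
S = L/(4πd²) = 8.30×10⁵ W m⁻².
From T_eq⁴ = S(1−A)/(4σ): 1−A = 4σT_eq⁴/S.
1−A = 4 × 5.67×10⁻⁸ × (1320)⁴ / 8.30×10⁵ = 0.830.

A ≈ 0.17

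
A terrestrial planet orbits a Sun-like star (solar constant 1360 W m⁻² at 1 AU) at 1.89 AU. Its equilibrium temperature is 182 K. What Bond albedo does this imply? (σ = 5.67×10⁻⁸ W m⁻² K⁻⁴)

Flux at 1.89 AU: S = 1360/1.89² = 381 W m⁻².
From T_eq⁴ = S(1−A)/(4σ): 1−A = 4σT_eq⁴/S.
1−A = 4 × 5.67×10⁻⁸ × (182)⁴ / 381 = 0.654.

A ≈ 0.35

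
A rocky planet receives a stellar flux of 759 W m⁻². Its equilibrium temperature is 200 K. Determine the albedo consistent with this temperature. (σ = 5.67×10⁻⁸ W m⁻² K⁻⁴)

A ≈ 0.52

From T_eq⁴ = S(1−A)/(4σ): 1−A = 4σT_eq⁴/S.
1−A = 4 × 5.67×10⁻⁸ × (200)⁴ / 759 = 0.478.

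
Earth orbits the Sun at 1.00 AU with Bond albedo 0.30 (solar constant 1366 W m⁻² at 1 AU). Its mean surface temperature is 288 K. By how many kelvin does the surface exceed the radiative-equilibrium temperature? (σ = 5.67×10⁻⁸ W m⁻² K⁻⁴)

ΔT ≈ 33.2 K

S = 1366/1.00² = 1366 W m⁻².
T_eq = [S(1−A)/(4σ)]^(1/4) = [1366×0.70/(4×5.67×10⁻⁸)]^(1/4) = 254.8 K.
ΔT = T_surf − T_eq = 288 − 254.8.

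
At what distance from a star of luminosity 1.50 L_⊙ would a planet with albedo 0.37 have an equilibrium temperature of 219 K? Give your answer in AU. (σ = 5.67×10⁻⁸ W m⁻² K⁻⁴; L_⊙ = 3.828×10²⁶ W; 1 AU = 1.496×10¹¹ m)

d ≈ 1.57 AU

L = 1.50 × 3.828×10²⁶ = 5.74×10²⁶ W.
From T_eq⁴ = L(1−A)/(16πσd²): d = √[L(1−A)/(16πσT_eq⁴)].
d = √[5.74×10²⁶ × 0.63 / (16π × 5.67×10⁻⁸ × (219)⁴)] = 2.35×10¹¹ m = 1.57 AU.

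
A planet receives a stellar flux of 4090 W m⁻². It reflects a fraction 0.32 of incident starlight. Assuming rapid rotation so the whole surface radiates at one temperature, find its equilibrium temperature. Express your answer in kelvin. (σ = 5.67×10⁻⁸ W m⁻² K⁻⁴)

T_eq ≈ 333 K

Energy balance: absorbed = emitted ⇒ πR²·S(1−A) = 4πR²·σT_eq⁴, so T_eq⁴ = S(1−A)/(4σ).
T_eq = [4090 × 0.68 / (4 × 5.67×10⁻⁸)]^(1/4) = (1.23×10¹⁰)^(1/4) = 333 K.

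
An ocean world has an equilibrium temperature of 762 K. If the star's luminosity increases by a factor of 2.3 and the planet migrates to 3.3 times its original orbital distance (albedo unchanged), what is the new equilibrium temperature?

T_eq ∝ L^(1/4) · d^(−1/2).
T′ = 762 × 2.3^(1/4) / 3.3^(1/2) = 517 K.

T_eq ≈ 517 K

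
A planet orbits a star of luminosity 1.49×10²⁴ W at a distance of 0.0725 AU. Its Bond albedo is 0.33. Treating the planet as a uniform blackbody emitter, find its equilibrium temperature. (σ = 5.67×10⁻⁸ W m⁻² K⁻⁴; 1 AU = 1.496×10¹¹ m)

T_eq ≈ 234 K

d = 0.0725 AU = 1.08×10¹⁰ m.
Flux: S = L/(4πd²) = 1.49×10²⁴/(4π×(1.08×10¹⁰)²) = 1010 W m⁻².
Energy balance: absorbed = emitted ⇒ πR²·S(1−A) = 4πR²·σT_eq⁴, so T_eq⁴ = S(1−A)/(4σ).
T_eq = [1010 × 0.67 / (4 × 5.67×10⁻⁸)]^(1/4) = (2.98×10⁹)^(1/4) = 234 K.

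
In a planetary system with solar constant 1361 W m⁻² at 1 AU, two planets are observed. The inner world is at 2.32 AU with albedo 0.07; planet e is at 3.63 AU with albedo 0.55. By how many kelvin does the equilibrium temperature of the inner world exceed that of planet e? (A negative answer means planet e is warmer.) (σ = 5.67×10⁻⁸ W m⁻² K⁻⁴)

T_eq = [S₀(1−A)/(4σd²)]^(1/4), so T ∝ (1−A)^(1/4) / √d.
T₁ = [1361×0.93/(4×5.67×10⁻⁸×2.32²)]^(1/4) = 179.44 K.
T₂ = [1361×0.45/(4×5.67×10⁻⁸×3.63²)]^(1/4) = 119.65 K.

ΔT ≈ 59.8 K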